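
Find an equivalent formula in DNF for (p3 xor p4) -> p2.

(p3 xor p4) -> p2
≡ ~(p3 xor p4) | p2
≡ ~((p3 & ~p4) | (~p3 & p4)) | p2
≡ (~(p3 & ~p4) & ~(~p3 & p4)) | p2
≡ ((~p3 | ~~p4) & ~(~p3 & p4)) | p2
≡ ((~p3 | p4) & ~(~p3 & p4)) | p2
≡ ((~p3 | p4) & (~~p3 | ~p4)) | p2
≡ ((~p3 | p4) & (p3 | ~p4)) | p2
≡ (~p3 & p3) | (~p3 & ~p4) | (p4 & p3) | (p4 & ~p4) | p2
≡ (~p3 & ~p4) | (p4 & p3) | p2

(~p3 & ~p4) | (p4 & p3) | p2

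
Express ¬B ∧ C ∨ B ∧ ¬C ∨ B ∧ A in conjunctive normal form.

(¬B ∨ ¬C ∨ A) ∧ (C ∨ B)

¬B ∧ C ∨ B ∧ ¬C ∨ B ∧ A
= (¬B ∨ B ∨ B) ∧ (¬B ∨ B ∨ A) ∧ (¬B ∨ ¬C ∨ B) ∧ (¬B ∨ ¬C ∨ A) ∧ (C ∨ B ∨ B) ∧ (C ∨ B ∨ A) ∧ (C ∨ ¬C ∨ B) ∧ (C ∨ ¬C ∨ A)   [distribute ∨ over ∧]
= (¬B ∨ ¬C ∨ A) ∧ (C ∨ B)   [simplify]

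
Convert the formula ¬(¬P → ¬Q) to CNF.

¬P ∧ Q

¬(¬P → ¬Q)
≡ ¬(¬¬P ∨ ¬Q)   (eliminate →)
≡ ¬¬¬P ∧ ¬¬Q   (De Morgan)
≡ ¬P ∧ ¬¬Q   (double negation)
≡ ¬P ∧ Q   (double negation)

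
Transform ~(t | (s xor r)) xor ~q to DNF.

(~t & ~s & ~r & q) | (~t & r & s & q) | (t & ~q) | (s & ~r & ~q) | (~s & r & ~q)

~(t | (s xor r)) xor ~q
≡ (~(t | (s xor r)) & ~~q) | (~~(t | (s xor r)) & ~q)   (expand xor)
≡ (~(t | (s & ~r) | (~s & r)) & ~~q) | (~~(t | (s xor r)) & ~q)   (expand xor)
≡ (~(t | (s & ~r) | (~s & r)) & ~~q) | (~~(t | (s & ~r) | (~s & r)) & ~q)   (expand xor)
≡ (~t & ~(s & ~r) & ~(~s & r) & ~~q) | (~~(t | (s & ~r) | (~s & r)) & ~q)   (De Morgan)
≡ (~t & (~s | ~~r) & ~(~s & r) & ~~q) | (~~(t | (s & ~r) | (~s & r)) & ~q)   (De Morgan)
≡ (~t & (~s | r) & ~(~s & r) & ~~q) | (~~(t | (s & ~r) | (~s & r)) & ~q)   (double negation)
≡ (~t & (~s | r) & (~~s | ~r) & ~~q) | (~~(t | (s & ~r) | (~s & r)) & ~q)   (De Morgan)
≡ (~t & (~s | r) & (s | ~r) & ~~q) | (~~(t | (s & ~r) | (~s & r)) & ~q)   (double negation)
≡ (~t & (~s | r) & (s | ~r) & q) | (~~(t | (s & ~r) | (~s & r)) & ~q)   (double negation)
≡ (~t & (~s | r) & (s | ~r) & q) | ((t | (s & ~r) | (~s & r)) & ~q)   (double negation)
≡ (~t & ~s & s & q) | (~t & ~s & ~r & q) | (~t & r & s & q) | (~t & r & ~r & q) | (t & ~q) | (s & ~r & ~q) | (~s & r & ~q)   (distribute & over |)
≡ (~t & ~s & ~r & q) | (~t & r & s & q) | (t & ~q) | (s & ~r & ~q) | (~s & r & ~q)   (simplify)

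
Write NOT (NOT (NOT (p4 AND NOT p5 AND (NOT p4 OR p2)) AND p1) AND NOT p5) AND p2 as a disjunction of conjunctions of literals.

(NOT p4 AND p1 AND p2) OR (p5 AND p2)

NOT (NOT (NOT (p4 AND NOT p5 AND (NOT p4 OR p2)) AND p1) AND NOT p5) AND p2
≡ (NOT NOT (NOT (p4 AND NOT p5 AND (NOT p4 OR p2)) AND p1) OR NOT NOT p5) AND p2   (De Morgan)
≡ ((NOT (p4 AND NOT p5 AND (NOT p4 OR p2)) AND p1) OR NOT NOT p5) AND p2   (double negation)
≡ (((NOT p4 OR NOT NOT p5 OR NOT (NOT p4 OR p2)) AND p1) OR NOT NOT p5) AND p2   (De Morgan)
≡ (((NOT p4 OR p5 OR NOT (NOT p4 OR p2)) AND p1) OR NOT NOT p5) AND p2   (double negation)
≡ (((NOT p4 OR p5 OR (NOT NOT p4 AND NOT p2)) AND p1) OR NOT NOT p5) AND p2   (De Morgan)
≡ (((NOT p4 OR p5 OR (p4 AND NOT p2)) AND p1) OR NOT NOT p5) AND p2   (double negation)
≡ (((NOT p4 OR p5 OR (p4 AND NOT p2)) AND p1) OR p5) AND p2   (double negation)
≡ (NOT p4 AND p1 AND p2) OR (p5 AND p1 AND p2) OR (p4 AND NOT p2 AND p1 AND p2) OR (p5 AND p2)   (distribute AND over OR)
≡ (NOT p4 AND p1 AND p2) OR (p5 AND p2)   (simplify)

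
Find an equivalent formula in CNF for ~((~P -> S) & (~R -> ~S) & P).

(~P | ~R) & (~P | S)

~((~P -> S) & (~R -> ~S) & P)
≡ ~((~~P | S) & (~R -> ~S) & P)   [eliminate ->]
≡ ~((~~P | S) & (~~R | ~S) & P)   [eliminate ->]
≡ ~(~~P | S) | ~(~~R | ~S) | ~P   [De Morgan]
≡ (~~~P & ~S) | ~(~~R | ~S) | ~P   [De Morgan]
≡ (~P & ~S) | ~(~~R | ~S) | ~P   [double negation]
≡ (~P & ~S) | (~~~R & ~~S) | ~P   [De Morgan]
≡ (~P & ~S) | (~R & ~~S) | ~P   [double negation]
≡ (~P & ~S) | (~R & S) | ~P   [double negation]
≡ (~P | ~R | ~P) & (~P | S | ~P) & (~S | ~R | ~P) & (~S | S | ~P)   [distribute | over &]
≡ (~P | ~R) & (~P | S)   [simplify]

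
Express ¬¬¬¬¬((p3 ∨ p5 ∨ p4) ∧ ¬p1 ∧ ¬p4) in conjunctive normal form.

(¬p3 ∨ p1 ∨ p4) ∧ (¬p5 ∨ p1 ∨ p4)

¬¬¬¬¬((p3 ∨ p5 ∨ p4) ∧ ¬p1 ∧ ¬p4)
⇔ ¬¬¬((p3 ∨ p5 ∨ p4) ∧ ¬p1 ∧ ¬p4)
⇔ ¬((p3 ∨ p5 ∨ p4) ∧ ¬p1 ∧ ¬p4)
⇔ ¬(p3 ∨ p5 ∨ p4) ∨ ¬¬p1 ∨ ¬¬p4
⇔ (¬p3 ∧ ¬p5 ∧ ¬p4) ∨ ¬¬p1 ∨ ¬¬p4
⇔ (¬p3 ∧ ¬p5 ∧ ¬p4) ∨ p1 ∨ ¬¬p4
⇔ (¬p3 ∧ ¬p5 ∧ ¬p4) ∨ p1 ∨ p4
⇔ (¬p3 ∨ p1 ∨ p4) ∧ (¬p5 ∨ p1 ∨ p4) ∧ (¬p4 ∨ p1 ∨ p4)
⇔ (¬p3 ∨ p1 ∨ p4) ∧ (¬p5 ∨ p1 ∨ p4)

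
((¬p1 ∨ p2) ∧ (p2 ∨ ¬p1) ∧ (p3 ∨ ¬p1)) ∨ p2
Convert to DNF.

¬p1 ∨ p2

((¬p1 ∨ p2) ∧ (p2 ∨ ¬p1) ∧ (p3 ∨ ¬p1)) ∨ p2
⇔ (¬p1 ∧ p2 ∧ p3) ∨ (¬p1 ∧ p2 ∧ ¬p1) ∨ (¬p1 ∧ ¬p1 ∧ p3) ∨ (¬p1 ∧ ¬p1 ∧ ¬p1) ∨ (p2 ∧ p2 ∧ p3) ∨ (p2 ∧ p2 ∧ ¬p1) ∨ (p2 ∧ ¬p1 ∧ p3) ∨ (p2 ∧ ¬p1 ∧ ¬p1) ∨ p2   (distribute ∧ over ∨)
⇔ ¬p1 ∨ p2   (simplify)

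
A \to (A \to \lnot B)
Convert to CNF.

\lnot A \lor \lnot B

A \to (A \to \lnot B)
⇔ \lnot A \lor (A \to \lnot B)
⇔ \lnot A \lor \lnot A \lor \lnot B
⇔ \lnot A \lor \lnot B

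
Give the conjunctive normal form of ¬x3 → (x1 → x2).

¬x3 → (x1 → x2)
≡ ¬¬x3 ∨ (x1 → x2)   [eliminate →]
≡ ¬¬x3 ∨ ¬x1 ∨ x2   [eliminate →]
≡ x3 ∨ ¬x1 ∨ x2   [double negation]

x3 ∨ ¬x1 ∨ x2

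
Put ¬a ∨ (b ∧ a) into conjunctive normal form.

¬a ∨ b

¬a ∨ (b ∧ a)
= (¬a ∨ b) ∧ (¬a ∨ a)
= ¬a ∨ b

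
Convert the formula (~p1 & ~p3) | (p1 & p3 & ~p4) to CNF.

(~p1 & ~p3) | (p1 & p3 & ~p4)
≡ (~p1 | p1) & (~p1 | p3) & (~p1 | ~p4) & (~p3 | p1) & (~p3 | p3) & (~p3 | ~p4)   [distribute | over &]
≡ (~p1 | p3) & (~p1 | ~p4) & (~p3 | p1) & (~p3 | ~p4)   [simplify]

(~p1 | p3) & (~p1 | ~p4) & (~p3 | p1) & (~p3 | ~p4)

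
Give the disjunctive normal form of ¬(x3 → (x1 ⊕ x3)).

¬(x3 → (x1 ⊕ x3))
= ¬(¬x3 ∨ (x1 ⊕ x3))
= ¬(¬x3 ∨ (x1 ∧ ¬x3) ∨ (¬x1 ∧ x3))
= ¬¬x3 ∧ ¬(x1 ∧ ¬x3) ∧ ¬(¬x1 ∧ x3)
= x3 ∧ ¬(x1 ∧ ¬x3) ∧ ¬(¬x1 ∧ x3)
= x3 ∧ (¬x1 ∨ ¬¬x3) ∧ ¬(¬x1 ∧ x3)
= x3 ∧ (¬x1 ∨ x3) ∧ ¬(¬x1 ∧ x3)
= x3 ∧ (¬x1 ∨ x3) ∧ (¬¬x1 ∨ ¬x3)
= x3 ∧ (¬x1 ∨ x3) ∧ (x1 ∨ ¬x3)
= (x3 ∧ ¬x1 ∧ x1) ∨ (x3 ∧ ¬x1 ∧ ¬x3) ∨ (x3 ∧ x3 ∧ x1) ∨ (x3 ∧ x3 ∧ ¬x3)
= x3 ∧ x1

x3 ∧ x1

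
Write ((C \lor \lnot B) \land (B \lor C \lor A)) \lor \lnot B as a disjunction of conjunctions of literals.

C \lor \lnot B

((C \lor \lnot B) \land (B \lor C \lor A)) \lor \lnot B
= (C \land B) \lor (C \land C) \lor (C \land A) \lor (\lnot B \land B) \lor (\lnot B \land C) \lor (\lnot B \land A) \lor \lnot B   [distribute \land over \lor]
= C \lor \lnot B   [simplify]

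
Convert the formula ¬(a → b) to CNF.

¬(a → b)
≡ ¬(¬a ∨ b)   (eliminate →)
≡ ¬¬a ∧ ¬b   (De Morgan)
≡ a ∧ ¬b   (double negation)

a ∧ ¬b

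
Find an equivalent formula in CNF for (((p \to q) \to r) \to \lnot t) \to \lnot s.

(((p \to q) \to r) \to \lnot t) \to \lnot s
≡ \lnot (((p \to q) \to r) \to \lnot t) \lor \lnot s   [eliminate \to]
≡ \lnot (\lnot ((p \to q) \to r) \lor \lnot t) \lor \lnot s   [eliminate \to]
≡ \lnot (\lnot (\lnot (p \to q) \lor r) \lor \lnot t) \lor \lnot s   [eliminate \to]
≡ \lnot (\lnot (\lnot (\lnot p \lor q) \lor r) \lor \lnot t) \lor \lnot s   [eliminate \to]
≡ \lnot \lnot (\lnot (\lnot p \lor q) \lor r) \land \lnot \lnot t \lor \lnot s   [De Morgan]
≡ (\lnot (\lnot p \lor q) \lor r) \land \lnot \lnot t \lor \lnot s   [double negation]
≡ (\lnot \lnot p \land \lnot q \lor r) \land \lnot \lnot t \lor \lnot s   [De Morgan]
≡ (p \land \lnot q \lor r) \land \lnot \lnot t \lor \lnot s   [double negation]
≡ (p \land \lnot q \lor r) \land t \lor \lnot s   [double negation]
≡ (p \lor r \lor \lnot s) \land (\lnot q \lor r \lor \lnot s) \land (t \lor \lnot s)   [distribute \lor over \land]

(p \lor r \lor \lnot s) \land (\lnot q \lor r \lor \lnot s) \land (t \lor \lnot s)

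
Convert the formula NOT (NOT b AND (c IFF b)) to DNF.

NOT (NOT b AND (c IFF b))
⇔ NOT (NOT b AND (c IMPLIES b) AND (b IMPLIES c))   [eliminate IFF]
⇔ NOT (NOT b AND (NOT c OR b) AND (b IMPLIES c))   [eliminate IMPLIES]
⇔ NOT (NOT b AND (NOT c OR b) AND (NOT b OR c))   [eliminate IMPLIES]
⇔ NOT NOT b OR NOT (NOT c OR b) OR NOT (NOT b OR c)   [De Morgan]
⇔ b OR NOT (NOT c OR b) OR NOT (NOT b OR c)   [double negation]
⇔ b OR (NOT NOT c AND NOT b) OR NOT (NOT b OR c)   [De Morgan]
⇔ b OR (c AND NOT b) OR NOT (NOT b OR c)   [double negation]
⇔ b OR (c AND NOT b) OR (NOT NOT b AND NOT c)   [De Morgan]
⇔ b OR (c AND NOT b) OR (b AND NOT c)   [double negation]
⇔ b OR (c AND NOT b)   [simplify]

b OR (c AND NOT b)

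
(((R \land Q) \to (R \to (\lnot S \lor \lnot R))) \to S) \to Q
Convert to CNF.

\lnot S \lor Q

(((R \land Q) \to (R \to (\lnot S \lor \lnot R))) \to S) \to Q
≡ \lnot (((R \land Q) \to (R \to (\lnot S \lor \lnot R))) \to S) \lor Q   [eliminate \to]
≡ \lnot (\lnot ((R \land Q) \to (R \to (\lnot S \lor \lnot R))) \lor S) \lor Q   [eliminate \to]
≡ \lnot (\lnot (\lnot (R \land Q) \lor (R \to (\lnot S \lor \lnot R))) \lor S) \lor Q   [eliminate \to]
≡ \lnot (\lnot (\lnot (R \land Q) \lor \lnot R \lor \lnot S \lor \lnot R) \lor S) \lor Q   [eliminate \to]
≡ (\lnot \lnot (\lnot (R \land Q) \lor \lnot R \lor \lnot S \lor \lnot R) \land \lnot S) \lor Q   [De Morgan]
≡ ((\lnot (R \land Q) \lor \lnot R \lor \lnot S \lor \lnot R) \land \lnot S) \lor Q   [double negation]
≡ ((\lnot R \lor \lnot Q \lor \lnot R \lor \lnot S \lor \lnot R) \land \lnot S) \lor Q   [De Morgan]
≡ (\lnot R \lor \lnot Q \lor \lnot R \lor \lnot S \lor \lnot R \lor Q) \land (\lnot S \lor Q)   [distribute \lor over \land]
≡ \lnot S \lor Q   [simplify]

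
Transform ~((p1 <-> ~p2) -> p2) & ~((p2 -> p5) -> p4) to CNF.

(p2 | p1) & ~p2 & ~p4

~((p1 <-> ~p2) -> p2) & ~((p2 -> p5) -> p4)
= ~(~(p1 <-> ~p2) | p2) & ~((p2 -> p5) -> p4)
= ~(~((p1 -> ~p2) & (~p2 -> p1)) | p2) & ~((p2 -> p5) -> p4)
= ~(~((~p1 | ~p2) & (~p2 -> p1)) | p2) & ~((p2 -> p5) -> p4)
= ~(~((~p1 | ~p2) & (~~p2 | p1)) | p2) & ~((p2 -> p5) -> p4)
= ~(~((~p1 | ~p2) & (~~p2 | p1)) | p2) & ~(~(p2 -> p5) | p4)
= ~(~((~p1 | ~p2) & (~~p2 | p1)) | p2) & ~(~(~p2 | p5) | p4)
= ~~((~p1 | ~p2) & (~~p2 | p1)) & ~p2 & ~(~(~p2 | p5) | p4)
= (~p1 | ~p2) & (~~p2 | p1) & ~p2 & ~(~(~p2 | p5) | p4)
= (~p1 | ~p2) & (p2 | p1) & ~p2 & ~(~(~p2 | p5) | p4)
= (~p1 | ~p2) & (p2 | p1) & ~p2 & ~~(~p2 | p5) & ~p4
= (~p1 | ~p2) & (p2 | p1) & ~p2 & (~p2 | p5) & ~p4
= (p2 | p1) & ~p2 & ~p4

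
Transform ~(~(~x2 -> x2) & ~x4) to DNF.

~(~(~x2 -> x2) & ~x4)
≡ ~(~(~~x2 | x2) & ~x4)
≡ ~~(~~x2 | x2) | ~~x4
≡ ~~x2 | x2 | ~~x4
≡ x2 | x2 | ~~x4
≡ x2 | x2 | x4
≡ x2 | x4

x2 | x4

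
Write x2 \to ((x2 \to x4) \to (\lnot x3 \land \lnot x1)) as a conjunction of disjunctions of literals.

(\lnot x2 \lor \lnot x4 \lor \lnot x3) \land (\lnot x2 \lor \lnot x4 \lor \lnot x1)

x2 \to ((x2 \to x4) \to (\lnot x3 \land \lnot x1))
⇔ \lnot x2 \lor ((x2 \to x4) \to (\lnot x3 \land \lnot x1))   — eliminate \to
⇔ \lnot x2 \lor \lnot (x2 \to x4) \lor (\lnot x3 \land \lnot x1)   — eliminate \to
⇔ \lnot x2 \lor \lnot (\lnot x2 \lor x4) \lor (\lnot x3 \land \lnot x1)   — eliminate \to
⇔ \lnot x2 \lor (\lnot \lnot x2 \land \lnot x4) \lor (\lnot x3 \land \lnot x1)   — De Morgan
⇔ \lnot x2 \lor (x2 \land \lnot x4) \lor (\lnot x3 \land \lnot x1)   — double negation
⇔ (\lnot x2 \lor x2 \lor \lnot x3) \land (\lnot x2 \lor x2 \lor \lnot x1) \land (\lnot x2 \lor \lnot x4 \lor \lnot x3) \land (\lnot x2 \lor \lnot x4 \lor \lnot x1)   — distribute \lor over \land
⇔ (\lnot x2 \lor \lnot x4 \lor \lnot x3) \land (\lnot x2 \lor \lnot x4 \lor \lnot x1)   — simplify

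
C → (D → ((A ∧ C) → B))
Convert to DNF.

¬C ∨ ¬D ∨ ¬A ∨ B

C → (D → ((A ∧ C) → B))
≡ ¬C ∨ (D → ((A ∧ C) → B))   (eliminate →)
≡ ¬C ∨ ¬D ∨ ((A ∧ C) → B)   (eliminate →)
≡ ¬C ∨ ¬D ∨ ¬(A ∧ C) ∨ B   (eliminate →)
≡ ¬C ∨ ¬D ∨ ¬A ∨ ¬C ∨ B   (De Morgan)
≡ ¬C ∨ ¬D ∨ ¬A ∨ B   (simplify)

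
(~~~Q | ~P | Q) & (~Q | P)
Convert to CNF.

(~~~Q | ~P | Q) & (~Q | P)
= (~Q | ~P | Q) & (~Q | P)   [double negation]
= ~Q | P   [simplify]

~Q | P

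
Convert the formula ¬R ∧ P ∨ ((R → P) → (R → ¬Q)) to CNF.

¬R ∨ ¬P ∨ ¬Q

¬R ∧ P ∨ ((R → P) → (R → ¬Q))
⇔ ¬R ∧ P ∨ ¬(R → P) ∨ (R → ¬Q)   [eliminate →]
⇔ ¬R ∧ P ∨ ¬(¬R ∨ P) ∨ (R → ¬Q)   [eliminate →]
⇔ ¬R ∧ P ∨ ¬(¬R ∨ P) ∨ ¬R ∨ ¬Q   [eliminate →]
⇔ ¬R ∧ P ∨ ¬¬R ∧ ¬P ∨ ¬R ∨ ¬Q   [De Morgan]
⇔ ¬R ∧ P ∨ R ∧ ¬P ∨ ¬R ∨ ¬Q   [double negation]
⇔ (¬R ∨ R ∨ ¬R ∨ ¬Q) ∧ (¬R ∨ ¬P ∨ ¬R ∨ ¬Q) ∧ (P ∨ R ∨ ¬R ∨ ¬Q) ∧ (P ∨ ¬P ∨ ¬R ∨ ¬Q)   [distribute ∨ over ∧]
⇔ ¬R ∨ ¬P ∨ ¬Q   [simplify]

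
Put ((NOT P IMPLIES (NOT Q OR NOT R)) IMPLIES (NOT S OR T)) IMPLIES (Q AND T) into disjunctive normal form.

(P AND S AND NOT T) OR (NOT Q AND S AND NOT T) OR (NOT R AND S AND NOT T) OR (Q AND T)

((NOT P IMPLIES (NOT Q OR NOT R)) IMPLIES (NOT S OR T)) IMPLIES (Q AND T)
≡ NOT ((NOT P IMPLIES (NOT Q OR NOT R)) IMPLIES (NOT S OR T)) OR (Q AND T)
≡ NOT (NOT (NOT P IMPLIES (NOT Q OR NOT R)) OR NOT S OR T) OR (Q AND T)
≡ NOT (NOT (NOT NOT P OR NOT Q OR NOT R) OR NOT S OR T) OR (Q AND T)
≡ (NOT NOT (NOT NOT P OR NOT Q OR NOT R) AND NOT NOT S AND NOT T) OR (Q AND T)
≡ ((NOT NOT P OR NOT Q OR NOT R) AND NOT NOT S AND NOT T) OR (Q AND T)
≡ ((P OR NOT Q OR NOT R) AND NOT NOT S AND NOT T) OR (Q AND T)
≡ ((P OR NOT Q OR NOT R) AND S AND NOT T) OR (Q AND T)
≡ (P AND S AND NOT T) OR (NOT Q AND S AND NOT T) OR (NOT R AND S AND NOT T) OR (Q AND T)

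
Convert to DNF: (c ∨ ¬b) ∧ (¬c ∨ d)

(c ∧ d) ∨ (¬b ∧ ¬c) ∨ (¬b ∧ d)

(c ∨ ¬b) ∧ (¬c ∨ d)
⇔ (c ∧ ¬c) ∨ (c ∧ d) ∨ (¬b ∧ ¬c) ∨ (¬b ∧ d)   [distribute ∧ over ∨]
⇔ (c ∧ d) ∨ (¬b ∧ ¬c) ∨ (¬b ∧ d)   [simplify]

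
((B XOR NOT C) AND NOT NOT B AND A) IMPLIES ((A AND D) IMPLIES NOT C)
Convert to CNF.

NOT B OR NOT C OR NOT A OR NOT D

((B XOR NOT C) AND NOT NOT B AND A) IMPLIES ((A AND D) IMPLIES NOT C)
= NOT ((B XOR NOT C) AND NOT NOT B AND A) OR ((A AND D) IMPLIES NOT C)   [eliminate IMPLIES]
= NOT ((B OR NOT C) AND NOT (B AND NOT C) AND NOT NOT B AND A) OR ((A AND D) IMPLIES NOT C)   [expand XOR]
= NOT ((B OR NOT C) AND NOT (B AND NOT C) AND NOT NOT B AND A) OR NOT (A AND D) OR NOT C   [eliminate IMPLIES]
= NOT (B OR NOT C) OR NOT NOT (B AND NOT C) OR NOT NOT NOT B OR NOT A OR NOT (A AND D) OR NOT C   [De Morgan]
= (NOT B AND NOT NOT C) OR NOT NOT (B AND NOT C) OR NOT NOT NOT B OR NOT A OR NOT (A AND D) OR NOT C   [De Morgan]
= (NOT B AND C) OR NOT NOT (B AND NOT C) OR NOT NOT NOT B OR NOT A OR NOT (A AND D) OR NOT C   [double negation]
= (NOT B AND C) OR (B AND NOT C) OR NOT NOT NOT B OR NOT A OR NOT (A AND D) OR NOT C   [double negation]
= (NOT B AND C) OR (B AND NOT C) OR NOT B OR NOT A OR NOT (A AND D) OR NOT C   [double negation]
= (NOT B AND C) OR (B AND NOT C) OR NOT B OR NOT A OR NOT A OR NOT D OR NOT C   [De Morgan]
= (NOT B OR B OR NOT B OR NOT A OR NOT A OR NOT D OR NOT C) AND (NOT B OR NOT C OR NOT B OR NOT A OR NOT A OR NOT D OR NOT C) AND (C OR B OR NOT B OR NOT A OR NOT A OR NOT D OR NOT C) AND (C OR NOT C OR NOT B OR NOT A OR NOT A OR NOT D OR NOT C)   [distribute OR over AND]
= NOT B OR NOT C OR NOT A OR NOT D   [simplify]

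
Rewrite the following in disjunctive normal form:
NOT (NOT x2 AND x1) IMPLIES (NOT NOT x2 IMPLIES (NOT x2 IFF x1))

NOT x2 OR (x2 AND NOT x1)

NOT (NOT x2 AND x1) IMPLIES (NOT NOT x2 IMPLIES (NOT x2 IFF x1))
⇔ NOT NOT (NOT x2 AND x1) OR (NOT NOT x2 IMPLIES (NOT x2 IFF x1))   [eliminate IMPLIES]
⇔ NOT NOT (NOT x2 AND x1) OR NOT NOT NOT x2 OR (NOT x2 IFF x1)   [eliminate IMPLIES]
⇔ NOT NOT (NOT x2 AND x1) OR NOT NOT NOT x2 OR ((NOT x2 IMPLIES x1) AND (x1 IMPLIES NOT x2))   [eliminate IFF]
⇔ NOT NOT (NOT x2 AND x1) OR NOT NOT NOT x2 OR ((NOT NOT x2 OR x1) AND (x1 IMPLIES NOT x2))   [eliminate IMPLIES]
⇔ NOT NOT (NOT x2 AND x1) OR NOT NOT NOT x2 OR ((NOT NOT x2 OR x1) AND (NOT x1 OR NOT x2))   [eliminate IMPLIES]
⇔ (NOT x2 AND x1) OR NOT NOT NOT x2 OR ((NOT NOT x2 OR x1) AND (NOT x1 OR NOT x2))   [double negation]
⇔ (NOT x2 AND x1) OR NOT x2 OR ((NOT NOT x2 OR x1) AND (NOT x1 OR NOT x2))   [double negation]
⇔ (NOT x2 AND x1) OR NOT x2 OR ((x2 OR x1) AND (NOT x1 OR NOT x2))   [double negation]
⇔ (NOT x2 AND x1) OR NOT x2 OR (x2 AND NOT x1) OR (x2 AND NOT x2) OR (x1 AND NOT x1) OR (x1 AND NOT x2)   [distribute AND over OR]
⇔ NOT x2 OR (x2 AND NOT x1)   [simplify]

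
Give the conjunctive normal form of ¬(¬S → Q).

¬(¬S → Q)
≡ ¬(¬¬S ∨ Q)   [eliminate →]
≡ ¬¬¬S ∧ ¬Q   [De Morgan]
≡ ¬S ∧ ¬Q   [double negation]

¬S ∧ ¬Q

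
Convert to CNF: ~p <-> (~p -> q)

~p <-> (~p -> q)
≡ (~p -> (~p -> q)) & ((~p -> q) -> ~p)
≡ (~~p | (~p -> q)) & ((~p -> q) -> ~p)
≡ (~~p | ~~p | q) & ((~p -> q) -> ~p)
≡ (~~p | ~~p | q) & (~(~p -> q) | ~p)
≡ (~~p | ~~p | q) & (~(~~p | q) | ~p)
≡ (p | ~~p | q) & (~(~~p | q) | ~p)
≡ (p | p | q) & (~(~~p | q) | ~p)
≡ (p | p | q) & ((~~~p & ~q) | ~p)
≡ (p | p | q) & ((~p & ~q) | ~p)
≡ (p | p | q) & (~p | ~p) & (~q | ~p)
≡ (p | q) & ~p

(p | q) & ~p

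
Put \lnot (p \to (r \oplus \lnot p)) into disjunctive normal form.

p \land \lnot r

\lnot (p \to (r \oplus \lnot p))
= \lnot (\lnot p \lor (r \oplus \lnot p))   (eliminate \to)
= \lnot (\lnot p \lor (r \land \lnot \lnot p) \lor (\lnot r \land \lnot p))   (expand \oplus)
= \lnot \lnot p \land \lnot (r \land \lnot \lnot p) \land \lnot (\lnot r \land \lnot p)   (De Morgan)
= p \land \lnot (r \land \lnot \lnot p) \land \lnot (\lnot r \land \lnot p)   (double negation)
= p \land (\lnot r \lor \lnot \lnot \lnot p) \land \lnot (\lnot r \land \lnot p)   (De Morgan)
= p \land (\lnot r \lor \lnot p) \land \lnot (\lnot r \land \lnot p)   (double negation)
= p \land (\lnot r \lor \lnot p) \land (\lnot \lnot r \lor \lnot \lnot p)   (De Morgan)
= p \land (\lnot r \lor \lnot p) \land (r \lor \lnot \lnot p)   (double negation)
= p \land (\lnot r \lor \lnot p) \land (r \lor p)   (double negation)
= (p \land \lnot r \land r) \lor (p \land \lnot r \land p) \lor (p \land \lnot p \land r) \lor (p \land \lnot p \land p)   (distribute \land over \lor)
= p \land \lnot r   (simplify)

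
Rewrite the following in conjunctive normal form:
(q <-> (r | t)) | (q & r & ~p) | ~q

~q | r | t

(q <-> (r | t)) | (q & r & ~p) | ~q
⇔ ((q -> (r | t)) & ((r | t) -> q)) | (q & r & ~p) | ~q
⇔ ((~q | r | t) & ((r | t) -> q)) | (q & r & ~p) | ~q
⇔ ((~q | r | t) & (~(r | t) | q)) | (q & r & ~p) | ~q
⇔ ((~q | r | t) & ((~r & ~t) | q)) | (q & r & ~p) | ~q
⇔ (~q | r | t | q | ~q) & (~q | r | t | r | ~q) & (~q | r | t | ~p | ~q) & (~r | q | q | ~q) & (~r | q | r | ~q) & (~r | q | ~p | ~q) & (~t | q | q | ~q) & (~t | q | r | ~q) & (~t | q | ~p | ~q)
⇔ ~q | r | t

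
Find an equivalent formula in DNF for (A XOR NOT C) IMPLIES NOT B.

(NOT A AND C) OR (NOT C AND A) OR NOT B

(A XOR NOT C) IMPLIES NOT B
≡ NOT (A XOR NOT C) OR NOT B   (eliminate IMPLIES)
≡ NOT ((A AND NOT NOT C) OR (NOT A AND NOT C)) OR NOT B   (expand XOR)
≡ (NOT (A AND NOT NOT C) AND NOT (NOT A AND NOT C)) OR NOT B   (De Morgan)
≡ ((NOT A OR NOT NOT NOT C) AND NOT (NOT A AND NOT C)) OR NOT B   (De Morgan)
≡ ((NOT A OR NOT C) AND NOT (NOT A AND NOT C)) OR NOT B   (double negation)
≡ ((NOT A OR NOT C) AND (NOT NOT A OR NOT NOT C)) OR NOT B   (De Morgan)
≡ ((NOT A OR NOT C) AND (A OR NOT NOT C)) OR NOT B   (double negation)
≡ ((NOT A OR NOT C) AND (A OR C)) OR NOT B   (double negation)
≡ (NOT A AND A) OR (NOT A AND C) OR (NOT C AND A) OR (NOT C AND C) OR NOT B   (distribute AND over OR)
≡ (NOT A AND C) OR (NOT C AND A) OR NOT B   (simplify)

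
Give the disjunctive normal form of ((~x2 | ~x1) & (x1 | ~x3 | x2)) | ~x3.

(~x2 & x1) | (~x1 & x2) | ~x3

((~x2 | ~x1) & (x1 | ~x3 | x2)) | ~x3
= (~x2 & x1) | (~x2 & ~x3) | (~x2 & x2) | (~x1 & x1) | (~x1 & ~x3) | (~x1 & x2) | ~x3   — distribute & over |
= (~x2 & x1) | (~x1 & x2) | ~x3   — simplify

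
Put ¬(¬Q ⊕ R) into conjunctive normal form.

¬(¬Q ⊕ R)
≡ ¬((¬Q ∨ R) ∧ ¬(¬Q ∧ R))
≡ ¬(¬Q ∨ R) ∨ ¬¬(¬Q ∧ R)
≡ ¬¬Q ∧ ¬R ∨ ¬¬(¬Q ∧ R)
≡ Q ∧ ¬R ∨ ¬¬(¬Q ∧ R)
≡ Q ∧ ¬R ∨ ¬Q ∧ R
≡ (Q ∨ ¬Q) ∧ (Q ∨ R) ∧ (¬R ∨ ¬Q) ∧ (¬R ∨ R)
≡ (Q ∨ R) ∧ (¬R ∨ ¬Q)

(Q ∨ R) ∧ (¬R ∨ ¬Q)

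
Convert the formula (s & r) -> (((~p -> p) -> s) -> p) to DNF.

(s & r) -> (((~p -> p) -> s) -> p)
≡ ~(s & r) | (((~p -> p) -> s) -> p)   [eliminate ->]
≡ ~(s & r) | ~((~p -> p) -> s) | p   [eliminate ->]
≡ ~(s & r) | ~(~(~p -> p) | s) | p   [eliminate ->]
≡ ~(s & r) | ~(~(~~p | p) | s) | p   [eliminate ->]
≡ ~s | ~r | ~(~(~~p | p) | s) | p   [De Morgan]
≡ ~s | ~r | (~~(~~p | p) & ~s) | p   [De Morgan]
≡ ~s | ~r | ((~~p | p) & ~s) | p   [double negation]
≡ ~s | ~r | ((p | p) & ~s) | p   [double negation]
≡ ~s | ~r | (p & ~s) | (p & ~s) | p   [distribute & over |]
≡ ~s | ~r | p   [simplify]

~s | ~r | p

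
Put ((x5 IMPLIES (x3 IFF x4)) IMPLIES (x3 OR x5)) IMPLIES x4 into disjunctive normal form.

((x5 IMPLIES (x3 IFF x4)) IMPLIES (x3 OR x5)) IMPLIES x4
≡ NOT ((x5 IMPLIES (x3 IFF x4)) IMPLIES (x3 OR x5)) OR x4
≡ NOT (NOT (x5 IMPLIES (x3 IFF x4)) OR x3 OR x5) OR x4
≡ NOT (NOT (NOT x5 OR (x3 IFF x4)) OR x3 OR x5) OR x4
≡ NOT (NOT (NOT x5 OR ((x3 IMPLIES x4) AND (x4 IMPLIES x3))) OR x3 OR x5) OR x4
≡ NOT (NOT (NOT x5 OR ((NOT x3 OR x4) AND (x4 IMPLIES x3))) OR x3 OR x5) OR x4
≡ NOT (NOT (NOT x5 OR ((NOT x3 OR x4) AND (NOT x4 OR x3))) OR x3 OR x5) OR x4
≡ (NOT NOT (NOT x5 OR ((NOT x3 OR x4) AND (NOT x4 OR x3))) AND NOT x3 AND NOT x5) OR x4
≡ ((NOT x5 OR ((NOT x3 OR x4) AND (NOT x4 OR x3))) AND NOT x3 AND NOT x5) OR x4
≡ (NOT x5 AND NOT x3 AND NOT x5) OR (NOT x3 AND NOT x4 AND NOT x3 AND NOT x5) OR (NOT x3 AND x3 AND NOT x3 AND NOT x5) OR (x4 AND NOT x4 AND NOT x3 AND NOT x5) OR (x4 AND x3 AND NOT x3 AND NOT x5) OR x4
≡ (NOT x5 AND NOT x3) OR x4

(NOT x5 AND NOT x3) OR x4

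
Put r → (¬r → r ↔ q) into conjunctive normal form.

r → (¬r → r ↔ q)
≡ ¬r ∨ (¬r → r ↔ q)   (eliminate →)
≡ ¬r ∨ ((¬r → r) → q) ∧ (q → (¬r → r))   (eliminate ↔)
≡ ¬r ∨ (¬(¬r → r) ∨ q) ∧ (q → (¬r → r))   (eliminate →)
≡ ¬r ∨ (¬(¬¬r ∨ r) ∨ q) ∧ (q → (¬r → r))   (eliminate →)
≡ ¬r ∨ (¬(¬¬r ∨ r) ∨ q) ∧ (¬q ∨ (¬r → r))   (eliminate →)
≡ ¬r ∨ (¬(¬¬r ∨ r) ∨ q) ∧ (¬q ∨ ¬¬r ∨ r)   (eliminate →)
≡ ¬r ∨ (¬¬¬r ∧ ¬r ∨ q) ∧ (¬q ∨ ¬¬r ∨ r)   (De Morgan)
≡ ¬r ∨ (¬r ∧ ¬r ∨ q) ∧ (¬q ∨ ¬¬r ∨ r)   (double negation)
≡ ¬r ∨ (¬r ∧ ¬r ∨ q) ∧ (¬q ∨ r ∨ r)   (double negation)
≡ (¬r ∨ ¬r ∨ q) ∧ (¬r ∨ ¬r ∨ q) ∧ (¬r ∨ ¬q ∨ r ∨ r)   (distribute ∨ over ∧)
≡ ¬r ∨ q   (simplify)

¬r ∨ q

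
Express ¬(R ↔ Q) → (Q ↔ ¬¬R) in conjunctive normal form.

¬(R ↔ Q) → (Q ↔ ¬¬R)
≡ ¬¬(R ↔ Q) ∨ (Q ↔ ¬¬R)   — eliminate →
≡ ¬¬((R → Q) ∧ (Q → R)) ∨ (Q ↔ ¬¬R)   — eliminate ↔
≡ ¬¬((¬R ∨ Q) ∧ (Q → R)) ∨ (Q ↔ ¬¬R)   — eliminate →
≡ ¬¬((¬R ∨ Q) ∧ (¬Q ∨ R)) ∨ (Q ↔ ¬¬R)   — eliminate →
≡ ¬¬((¬R ∨ Q) ∧ (¬Q ∨ R)) ∨ (Q → ¬¬R) ∧ (¬¬R → Q)   — eliminate ↔
≡ ¬¬((¬R ∨ Q) ∧ (¬Q ∨ R)) ∨ (¬Q ∨ ¬¬R) ∧ (¬¬R → Q)   — eliminate →
≡ ¬¬((¬R ∨ Q) ∧ (¬Q ∨ R)) ∨ (¬Q ∨ ¬¬R) ∧ (¬¬¬R ∨ Q)   — eliminate →
≡ (¬R ∨ Q) ∧ (¬Q ∨ R) ∨ (¬Q ∨ ¬¬R) ∧ (¬¬¬R ∨ Q)   — double negation
≡ (¬R ∨ Q) ∧ (¬Q ∨ R) ∨ (¬Q ∨ R) ∧ (¬¬¬R ∨ Q)   — double negation
≡ (¬R ∨ Q) ∧ (¬Q ∨ R) ∨ (¬Q ∨ R) ∧ (¬R ∨ Q)   — double negation
≡ (¬R ∨ Q ∨ ¬Q ∨ R) ∧ (¬R ∨ Q ∨ ¬R ∨ Q) ∧ (¬Q ∨ R ∨ ¬Q ∨ R) ∧ (¬Q ∨ R ∨ ¬R ∨ Q)   — distribute ∨ over ∧
≡ (¬R ∨ Q) ∧ (¬Q ∨ R)   — simplify

(¬R ∨ Q) ∧ (¬Q ∨ R)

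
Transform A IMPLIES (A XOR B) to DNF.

NOT A OR (A AND NOT B)

A IMPLIES (A XOR B)
⇔ NOT A OR (A XOR B)   [eliminate IMPLIES]
⇔ NOT A OR (A AND NOT B) OR (NOT A AND B)   [expand XOR]
⇔ NOT A OR (A AND NOT B)   [simplify]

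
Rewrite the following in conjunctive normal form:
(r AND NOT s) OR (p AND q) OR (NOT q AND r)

(r AND NOT s) OR (p AND q) OR (NOT q AND r)
≡ (r OR p OR NOT q) AND (r OR p OR r) AND (r OR q OR NOT q) AND (r OR q OR r) AND (NOT s OR p OR NOT q) AND (NOT s OR p OR r) AND (NOT s OR q OR NOT q) AND (NOT s OR q OR r)   [distribute OR over AND]
≡ (r OR p) AND (r OR q) AND (NOT s OR p OR NOT q)   [simplify]

(r OR p) AND (r OR q) AND (NOT s OR p OR NOT q)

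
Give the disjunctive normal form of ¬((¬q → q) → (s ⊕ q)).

q ∧ s

¬((¬q → q) → (s ⊕ q))
⇔ ¬(¬(¬q → q) ∨ (s ⊕ q))   — eliminate →
⇔ ¬(¬(¬¬q ∨ q) ∨ (s ⊕ q))   — eliminate →
⇔ ¬(¬(¬¬q ∨ q) ∨ (s ∧ ¬q) ∨ (¬s ∧ q))   — expand ⊕
⇔ ¬¬(¬¬q ∨ q) ∧ ¬(s ∧ ¬q) ∧ ¬(¬s ∧ q)   — De Morgan
⇔ (¬¬q ∨ q) ∧ ¬(s ∧ ¬q) ∧ ¬(¬s ∧ q)   — double negation
⇔ (q ∨ q) ∧ ¬(s ∧ ¬q) ∧ ¬(¬s ∧ q)   — double negation
⇔ (q ∨ q) ∧ (¬s ∨ ¬¬q) ∧ ¬(¬s ∧ q)   — De Morgan
⇔ (q ∨ q) ∧ (¬s ∨ q) ∧ ¬(¬s ∧ q)   — double negation
⇔ (q ∨ q) ∧ (¬s ∨ q) ∧ (¬¬s ∨ ¬q)   — De Morgan
⇔ (q ∨ q) ∧ (¬s ∨ q) ∧ (s ∨ ¬q)   — double negation
⇔ (q ∧ ¬s ∧ s) ∨ (q ∧ ¬s ∧ ¬q) ∨ (q ∧ q ∧ s) ∨ (q ∧ q ∧ ¬q) ∨ (q ∧ ¬s ∧ s) ∨ (q ∧ ¬s ∧ ¬q) ∨ (q ∧ q ∧ s) ∨ (q ∧ q ∧ ¬q)   — distribute ∧ over ∨
⇔ q ∧ s   — simplify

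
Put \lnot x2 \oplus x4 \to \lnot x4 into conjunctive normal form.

\lnot x2 \oplus x4 \to \lnot x4
≡ \lnot (\lnot x2 \oplus x4) \lor \lnot x4   — eliminate \to
≡ \lnot ((\lnot x2 \lor x4) \land \lnot (\lnot x2 \land x4)) \lor \lnot x4   — expand \oplus
≡ \lnot (\lnot x2 \lor x4) \lor \lnot \lnot (\lnot x2 \land x4) \lor \lnot x4   — De Morgan
≡ \lnot \lnot x2 \land \lnot x4 \lor \lnot \lnot (\lnot x2 \land x4) \lor \lnot x4   — De Morgan
≡ x2 \land \lnot x4 \lor \lnot \lnot (\lnot x2 \land x4) \lor \lnot x4   — double negation
≡ x2 \land \lnot x4 \lor \lnot x2 \land x4 \lor \lnot x4   — double negation
≡ (x2 \lor \lnot x2 \lor \lnot x4) \land (x2 \lor x4 \lor \lnot x4) \land (\lnot x4 \lor \lnot x2 \lor \lnot x4) \land (\lnot x4 \lor x4 \lor \lnot x4)   — distribute \lor over \land
≡ \lnot x4 \lor \lnot x2   — simplify

\lnot x4 \lor \lnot x2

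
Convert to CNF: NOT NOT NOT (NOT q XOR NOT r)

NOT NOT NOT (NOT q XOR NOT r)
≡ NOT NOT NOT ((NOT q OR NOT r) AND NOT (NOT q AND NOT r))   [expand XOR]
≡ NOT ((NOT q OR NOT r) AND NOT (NOT q AND NOT r))   [double negation]
≡ NOT (NOT q OR NOT r) OR NOT NOT (NOT q AND NOT r)   [De Morgan]
≡ (NOT NOT q AND NOT NOT r) OR NOT NOT (NOT q AND NOT r)   [De Morgan]
≡ (q AND NOT NOT r) OR NOT NOT (NOT q AND NOT r)   [double negation]
≡ (q AND r) OR NOT NOT (NOT q AND NOT r)   [double negation]
≡ (q AND r) OR (NOT q AND NOT r)   [double negation]
≡ (q OR NOT q) AND (q OR NOT r) AND (r OR NOT q) AND (r OR NOT r)   [distribute OR over AND]
≡ (q OR NOT r) AND (r OR NOT q)   [simplify]

(q OR NOT r) AND (r OR NOT q)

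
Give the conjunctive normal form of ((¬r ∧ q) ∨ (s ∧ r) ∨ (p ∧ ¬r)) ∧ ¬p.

((¬r ∧ q) ∨ (s ∧ r) ∨ (p ∧ ¬r)) ∧ ¬p
⇔ (¬r ∨ s ∨ p) ∧ (¬r ∨ s ∨ ¬r) ∧ (¬r ∨ r ∨ p) ∧ (¬r ∨ r ∨ ¬r) ∧ (q ∨ s ∨ p) ∧ (q ∨ s ∨ ¬r) ∧ (q ∨ r ∨ p) ∧ (q ∨ r ∨ ¬r) ∧ ¬p   [distribute ∨ over ∧]
⇔ (¬r ∨ s) ∧ (q ∨ s ∨ p) ∧ (q ∨ r ∨ p) ∧ ¬p   [simplify]

(¬r ∨ s) ∧ (q ∨ s ∨ p) ∧ (q ∨ r ∨ p) ∧ ¬p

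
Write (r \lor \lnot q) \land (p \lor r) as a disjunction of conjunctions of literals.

(r \lor \lnot q) \land (p \lor r)
= (r \land p) \lor (r \land r) \lor (\lnot q \land p) \lor (\lnot q \land r)   — distribute \land over \lor
= r \lor (\lnot q \land p)   — simplify

r \lor (\lnot q \land p)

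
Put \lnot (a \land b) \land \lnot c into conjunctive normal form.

\lnot (a \land b) \land \lnot c
= (\lnot a \lor \lnot b) \land \lnot c   [De Morgan]

(\lnot a \lor \lnot b) \land \lnot c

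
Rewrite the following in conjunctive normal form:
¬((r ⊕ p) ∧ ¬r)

¬((r ⊕ p) ∧ ¬r)
= ¬((r ∨ p) ∧ ¬(r ∧ p) ∧ ¬r)   — expand ⊕
= ¬(r ∨ p) ∨ ¬¬(r ∧ p) ∨ ¬¬r   — De Morgan
= (¬r ∧ ¬p) ∨ ¬¬(r ∧ p) ∨ ¬¬r   — De Morgan
= (¬r ∧ ¬p) ∨ (r ∧ p) ∨ ¬¬r   — double negation
= (¬r ∧ ¬p) ∨ (r ∧ p) ∨ r   — double negation
= (¬r ∨ r ∨ r) ∧ (¬r ∨ p ∨ r) ∧ (¬p ∨ r ∨ r) ∧ (¬p ∨ p ∨ r)   — distribute ∨ over ∧
= ¬p ∨ r   — simplify

¬p ∨ r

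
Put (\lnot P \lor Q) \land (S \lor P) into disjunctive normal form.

(\lnot P \land S) \lor (Q \land S) \lor (Q \land P)

(\lnot P \lor Q) \land (S \lor P)
⇔ (\lnot P \land S) \lor (\lnot P \land P) \lor (Q \land S) \lor (Q \land P)   (distribute \land over \lor)
⇔ (\lnot P \land S) \lor (Q \land S) \lor (Q \land P)   (simplify)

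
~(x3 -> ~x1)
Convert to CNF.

x3 & x1

~(x3 -> ~x1)
⇔ ~(~x3 | ~x1)   (eliminate ->)
⇔ ~~x3 & ~~x1   (De Morgan)
⇔ x3 & ~~x1   (double negation)
⇔ x3 & x1   (double negation)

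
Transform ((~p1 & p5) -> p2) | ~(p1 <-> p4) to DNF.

p1 | ~p5 | p2 | (p4 & ~p1)

((~p1 & p5) -> p2) | ~(p1 <-> p4)
= ~(~p1 & p5) | p2 | ~(p1 <-> p4)   [eliminate ->]
= ~(~p1 & p5) | p2 | ~((p1 -> p4) & (p4 -> p1))   [eliminate <->]
= ~(~p1 & p5) | p2 | ~((~p1 | p4) & (p4 -> p1))   [eliminate ->]
= ~(~p1 & p5) | p2 | ~((~p1 | p4) & (~p4 | p1))   [eliminate ->]
= ~~p1 | ~p5 | p2 | ~((~p1 | p4) & (~p4 | p1))   [De Morgan]
= p1 | ~p5 | p2 | ~((~p1 | p4) & (~p4 | p1))   [double negation]
= p1 | ~p5 | p2 | ~(~p1 | p4) | ~(~p4 | p1)   [De Morgan]
= p1 | ~p5 | p2 | (~~p1 & ~p4) | ~(~p4 | p1)   [De Morgan]
= p1 | ~p5 | p2 | (p1 & ~p4) | ~(~p4 | p1)   [double negation]
= p1 | ~p5 | p2 | (p1 & ~p4) | (~~p4 & ~p1)   [De Morgan]
= p1 | ~p5 | p2 | (p1 & ~p4) | (p4 & ~p1)   [double negation]
= p1 | ~p5 | p2 | (p4 & ~p1)   [simplify]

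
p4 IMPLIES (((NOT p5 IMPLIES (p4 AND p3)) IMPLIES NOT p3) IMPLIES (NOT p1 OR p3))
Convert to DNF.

NOT p4 OR NOT p1 OR p3

p4 IMPLIES (((NOT p5 IMPLIES (p4 AND p3)) IMPLIES NOT p3) IMPLIES (NOT p1 OR p3))
= NOT p4 OR (((NOT p5 IMPLIES (p4 AND p3)) IMPLIES NOT p3) IMPLIES (NOT p1 OR p3))
= NOT p4 OR NOT ((NOT p5 IMPLIES (p4 AND p3)) IMPLIES NOT p3) OR NOT p1 OR p3
= NOT p4 OR NOT (NOT (NOT p5 IMPLIES (p4 AND p3)) OR NOT p3) OR NOT p1 OR p3
= NOT p4 OR NOT (NOT (NOT NOT p5 OR (p4 AND p3)) OR NOT p3) OR NOT p1 OR p3
= NOT p4 OR (NOT NOT (NOT NOT p5 OR (p4 AND p3)) AND NOT NOT p3) OR NOT p1 OR p3
= NOT p4 OR ((NOT NOT p5 OR (p4 AND p3)) AND NOT NOT p3) OR NOT p1 OR p3
= NOT p4 OR ((p5 OR (p4 AND p3)) AND NOT NOT p3) OR NOT p1 OR p3
= NOT p4 OR ((p5 OR (p4 AND p3)) AND p3) OR NOT p1 OR p3
= NOT p4 OR (p5 AND p3) OR (p4 AND p3 AND p3) OR NOT p1 OR p3
= NOT p4 OR NOT p1 OR p3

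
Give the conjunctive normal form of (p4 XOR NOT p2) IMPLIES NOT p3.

(p4 XOR NOT p2) IMPLIES NOT p3
≡ NOT (p4 XOR NOT p2) OR NOT p3
≡ NOT ((p4 OR NOT p2) AND NOT (p4 AND NOT p2)) OR NOT p3
≡ NOT (p4 OR NOT p2) OR NOT NOT (p4 AND NOT p2) OR NOT p3
≡ (NOT p4 AND NOT NOT p2) OR NOT NOT (p4 AND NOT p2) OR NOT p3
≡ (NOT p4 AND p2) OR NOT NOT (p4 AND NOT p2) OR NOT p3
≡ (NOT p4 AND p2) OR (p4 AND NOT p2) OR NOT p3
≡ (NOT p4 OR p4 OR NOT p3) AND (NOT p4 OR NOT p2 OR NOT p3) AND (p2 OR p4 OR NOT p3) AND (p2 OR NOT p2 OR NOT p3)
≡ (NOT p4 OR NOT p2 OR NOT p3) AND (p2 OR p4 OR NOT p3)

(NOT p4 OR NOT p2 OR NOT p3) AND (p2 OR p4 OR NOT p3)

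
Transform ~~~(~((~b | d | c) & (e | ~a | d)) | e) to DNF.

(~b & ~a & ~e) | (d & ~e) | (c & ~a & ~e)

~~~(~((~b | d | c) & (e | ~a | d)) | e)
≡ ~(~((~b | d | c) & (e | ~a | d)) | e)   [double negation]
≡ ~~((~b | d | c) & (e | ~a | d)) & ~e   [De Morgan]
≡ (~b | d | c) & (e | ~a | d) & ~e   [double negation]
≡ (~b & e & ~e) | (~b & ~a & ~e) | (~b & d & ~e) | (d & e & ~e) | (d & ~a & ~e) | (d & d & ~e) | (c & e & ~e) | (c & ~a & ~e) | (c & d & ~e)   [distribute & over |]
≡ (~b & ~a & ~e) | (d & ~e) | (c & ~a & ~e)   [simplify]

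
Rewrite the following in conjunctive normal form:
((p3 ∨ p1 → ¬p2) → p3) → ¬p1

((p3 ∨ p1 → ¬p2) → p3) → ¬p1
≡ ¬((p3 ∨ p1 → ¬p2) → p3) ∨ ¬p1
≡ ¬(¬(p3 ∨ p1 → ¬p2) ∨ p3) ∨ ¬p1
≡ ¬(¬(¬(p3 ∨ p1) ∨ ¬p2) ∨ p3) ∨ ¬p1
≡ ¬¬(¬(p3 ∨ p1) ∨ ¬p2) ∧ ¬p3 ∨ ¬p1
≡ (¬(p3 ∨ p1) ∨ ¬p2) ∧ ¬p3 ∨ ¬p1
≡ (¬p3 ∧ ¬p1 ∨ ¬p2) ∧ ¬p3 ∨ ¬p1
≡ (¬p3 ∨ ¬p2 ∨ ¬p1) ∧ (¬p1 ∨ ¬p2 ∨ ¬p1) ∧ (¬p3 ∨ ¬p1)
≡ (¬p1 ∨ ¬p2) ∧ (¬p3 ∨ ¬p1)

(¬p1 ∨ ¬p2) ∧ (¬p3 ∨ ¬p1)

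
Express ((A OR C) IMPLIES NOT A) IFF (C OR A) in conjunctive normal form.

((A OR C) IMPLIES NOT A) IFF (C OR A)
= (((A OR C) IMPLIES NOT A) IMPLIES (C OR A)) AND ((C OR A) IMPLIES ((A OR C) IMPLIES NOT A))   — eliminate IFF
= (NOT ((A OR C) IMPLIES NOT A) OR C OR A) AND ((C OR A) IMPLIES ((A OR C) IMPLIES NOT A))   — eliminate IMPLIES
= (NOT (NOT (A OR C) OR NOT A) OR C OR A) AND ((C OR A) IMPLIES ((A OR C) IMPLIES NOT A))   — eliminate IMPLIES
= (NOT (NOT (A OR C) OR NOT A) OR C OR A) AND (NOT (C OR A) OR ((A OR C) IMPLIES NOT A))   — eliminate IMPLIES
= (NOT (NOT (A OR C) OR NOT A) OR C OR A) AND (NOT (C OR A) OR NOT (A OR C) OR NOT A)   — eliminate IMPLIES
= ((NOT NOT (A OR C) AND NOT NOT A) OR C OR A) AND (NOT (C OR A) OR NOT (A OR C) OR NOT A)   — De Morgan
= (((A OR C) AND NOT NOT A) OR C OR A) AND (NOT (C OR A) OR NOT (A OR C) OR NOT A)   — double negation
= (((A OR C) AND A) OR C OR A) AND (NOT (C OR A) OR NOT (A OR C) OR NOT A)   — double negation
= (((A OR C) AND A) OR C OR A) AND ((NOT C AND NOT A) OR NOT (A OR C) OR NOT A)   — De Morgan
= (((A OR C) AND A) OR C OR A) AND ((NOT C AND NOT A) OR (NOT A AND NOT C) OR NOT A)   — De Morgan
= (A OR C OR C OR A) AND (A OR C OR A) AND (NOT C OR NOT A OR NOT A) AND (NOT C OR NOT C OR NOT A) AND (NOT A OR NOT A OR NOT A) AND (NOT A OR NOT C OR NOT A)   — distribute OR over AND
= (A OR C) AND NOT A   — simplify

(A OR C) AND NOT A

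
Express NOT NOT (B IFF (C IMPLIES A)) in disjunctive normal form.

(NOT B AND C AND NOT A) OR (NOT C AND B) OR (A AND B)

NOT NOT (B IFF (C IMPLIES A))
= NOT NOT ((B IMPLIES (C IMPLIES A)) AND ((C IMPLIES A) IMPLIES B))   — eliminate IFF
= NOT NOT ((NOT B OR (C IMPLIES A)) AND ((C IMPLIES A) IMPLIES B))   — eliminate IMPLIES
= NOT NOT ((NOT B OR NOT C OR A) AND ((C IMPLIES A) IMPLIES B))   — eliminate IMPLIES
= NOT NOT ((NOT B OR NOT C OR A) AND (NOT (C IMPLIES A) OR B))   — eliminate IMPLIES
= NOT NOT ((NOT B OR NOT C OR A) AND (NOT (NOT C OR A) OR B))   — eliminate IMPLIES
= (NOT B OR NOT C OR A) AND (NOT (NOT C OR A) OR B)   — double negation
= (NOT B OR NOT C OR A) AND ((NOT NOT C AND NOT A) OR B)   — De Morgan
= (NOT B OR NOT C OR A) AND ((C AND NOT A) OR B)   — double negation
= (NOT B AND C AND NOT A) OR (NOT B AND B) OR (NOT C AND C AND NOT A) OR (NOT C AND B) OR (A AND C AND NOT A) OR (A AND B)   — distribute AND over OR
= (NOT B AND C AND NOT A) OR (NOT C AND B) OR (A AND B)   — simplify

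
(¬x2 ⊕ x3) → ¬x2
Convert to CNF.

¬x3 ∨ ¬x2

(¬x2 ⊕ x3) → ¬x2
≡ ¬(¬x2 ⊕ x3) ∨ ¬x2   — eliminate →
≡ ¬((¬x2 ∨ x3) ∧ ¬(¬x2 ∧ x3)) ∨ ¬x2   — expand ⊕
≡ ¬(¬x2 ∨ x3) ∨ ¬¬(¬x2 ∧ x3) ∨ ¬x2   — De Morgan
≡ (¬¬x2 ∧ ¬x3) ∨ ¬¬(¬x2 ∧ x3) ∨ ¬x2   — De Morgan
≡ (x2 ∧ ¬x3) ∨ ¬¬(¬x2 ∧ x3) ∨ ¬x2   — double negation
≡ (x2 ∧ ¬x3) ∨ (¬x2 ∧ x3) ∨ ¬x2   — double negation
≡ (x2 ∨ ¬x2 ∨ ¬x2) ∧ (x2 ∨ x3 ∨ ¬x2) ∧ (¬x3 ∨ ¬x2 ∨ ¬x2) ∧ (¬x3 ∨ x3 ∨ ¬x2)   — distribute ∨ over ∧
≡ ¬x3 ∨ ¬x2   — simplify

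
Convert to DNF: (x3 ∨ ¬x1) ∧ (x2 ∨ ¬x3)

(x3 ∧ x2) ∨ (¬x1 ∧ x2) ∨ (¬x1 ∧ ¬x3)

(x3 ∨ ¬x1) ∧ (x2 ∨ ¬x3)
= (x3 ∧ x2) ∨ (x3 ∧ ¬x3) ∨ (¬x1 ∧ x2) ∨ (¬x1 ∧ ¬x3)   [distribute ∧ over ∨]
= (x3 ∧ x2) ∨ (¬x1 ∧ x2) ∨ (¬x1 ∧ ¬x3)   [simplify]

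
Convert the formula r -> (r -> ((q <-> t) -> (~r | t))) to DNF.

~r | (q & ~t) | t

r -> (r -> ((q <-> t) -> (~r | t)))
≡ ~r | (r -> ((q <-> t) -> (~r | t)))   [eliminate ->]
≡ ~r | ~r | ((q <-> t) -> (~r | t))   [eliminate ->]
≡ ~r | ~r | ~(q <-> t) | ~r | t   [eliminate ->]
≡ ~r | ~r | ~((q -> t) & (t -> q)) | ~r | t   [eliminate <->]
≡ ~r | ~r | ~((~q | t) & (t -> q)) | ~r | t   [eliminate ->]
≡ ~r | ~r | ~((~q | t) & (~t | q)) | ~r | t   [eliminate ->]
≡ ~r | ~r | ~(~q | t) | ~(~t | q) | ~r | t   [De Morgan]
≡ ~r | ~r | (~~q & ~t) | ~(~t | q) | ~r | t   [De Morgan]
≡ ~r | ~r | (q & ~t) | ~(~t | q) | ~r | t   [double negation]
≡ ~r | ~r | (q & ~t) | (~~t & ~q) | ~r | t   [De Morgan]
≡ ~r | ~r | (q & ~t) | (t & ~q) | ~r | t   [double negation]
≡ ~r | (q & ~t) | t   [simplify]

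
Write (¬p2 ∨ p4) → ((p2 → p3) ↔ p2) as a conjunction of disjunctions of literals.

p2 ∧ (¬p4 ∨ ¬p2 ∨ p3)

(¬p2 ∨ p4) → ((p2 → p3) ↔ p2)
≡ ¬(¬p2 ∨ p4) ∨ ((p2 → p3) ↔ p2)   [eliminate →]
≡ ¬(¬p2 ∨ p4) ∨ (((p2 → p3) → p2) ∧ (p2 → (p2 → p3)))   [eliminate ↔]
≡ ¬(¬p2 ∨ p4) ∨ ((¬(p2 → p3) ∨ p2) ∧ (p2 → (p2 → p3)))   [eliminate →]
≡ ¬(¬p2 ∨ p4) ∨ ((¬(¬p2 ∨ p3) ∨ p2) ∧ (p2 → (p2 → p3)))   [eliminate →]
≡ ¬(¬p2 ∨ p4) ∨ ((¬(¬p2 ∨ p3) ∨ p2) ∧ (¬p2 ∨ (p2 → p3)))   [eliminate →]
≡ ¬(¬p2 ∨ p4) ∨ ((¬(¬p2 ∨ p3) ∨ p2) ∧ (¬p2 ∨ ¬p2 ∨ p3))   [eliminate →]
≡ (¬¬p2 ∧ ¬p4) ∨ ((¬(¬p2 ∨ p3) ∨ p2) ∧ (¬p2 ∨ ¬p2 ∨ p3))   [De Morgan]
≡ (p2 ∧ ¬p4) ∨ ((¬(¬p2 ∨ p3) ∨ p2) ∧ (¬p2 ∨ ¬p2 ∨ p3))   [double negation]
≡ (p2 ∧ ¬p4) ∨ (((¬¬p2 ∧ ¬p3) ∨ p2) ∧ (¬p2 ∨ ¬p2 ∨ p3))   [De Morgan]
≡ (p2 ∧ ¬p4) ∨ (((p2 ∧ ¬p3) ∨ p2) ∧ (¬p2 ∨ ¬p2 ∨ p3))   [double negation]
≡ (p2 ∨ p2 ∨ p2) ∧ (p2 ∨ ¬p3 ∨ p2) ∧ (p2 ∨ ¬p2 ∨ ¬p2 ∨ p3) ∧ (¬p4 ∨ p2 ∨ p2) ∧ (¬p4 ∨ ¬p3 ∨ p2) ∧ (¬p4 ∨ ¬p2 ∨ ¬p2 ∨ p3)   [distribute ∨ over ∧]
≡ p2 ∧ (¬p4 ∨ ¬p2 ∨ p3)   [simplify]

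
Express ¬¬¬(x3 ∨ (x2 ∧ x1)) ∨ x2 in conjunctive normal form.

¬x3 ∨ x2

¬¬¬(x3 ∨ (x2 ∧ x1)) ∨ x2
= ¬(x3 ∨ (x2 ∧ x1)) ∨ x2   (double negation)
= (¬x3 ∧ ¬(x2 ∧ x1)) ∨ x2   (De Morgan)
= (¬x3 ∧ (¬x2 ∨ ¬x1)) ∨ x2   (De Morgan)
= (¬x3 ∨ x2) ∧ (¬x2 ∨ ¬x1 ∨ x2)   (distribute ∨ over ∧)
= ¬x3 ∨ x2   (simplify)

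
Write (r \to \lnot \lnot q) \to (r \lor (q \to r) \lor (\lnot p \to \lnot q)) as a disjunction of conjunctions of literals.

r \lor \lnot q \lor p

(r \to \lnot \lnot q) \to (r \lor (q \to r) \lor (\lnot p \to \lnot q))
= \lnot (r \to \lnot \lnot q) \lor r \lor (q \to r) \lor (\lnot p \to \lnot q)   [eliminate \to]
= \lnot (\lnot r \lor \lnot \lnot q) \lor r \lor (q \to r) \lor (\lnot p \to \lnot q)   [eliminate \to]
= \lnot (\lnot r \lor \lnot \lnot q) \lor r \lor \lnot q \lor r \lor (\lnot p \to \lnot q)   [eliminate \to]
= \lnot (\lnot r \lor \lnot \lnot q) \lor r \lor \lnot q \lor r \lor \lnot \lnot p \lor \lnot q   [eliminate \to]
= (\lnot \lnot r \land \lnot \lnot \lnot q) \lor r \lor \lnot q \lor r \lor \lnot \lnot p \lor \lnot q   [De Morgan]
= (r \land \lnot \lnot \lnot q) \lor r \lor \lnot q \lor r \lor \lnot \lnot p \lor \lnot q   [double negation]
= (r \land \lnot q) \lor r \lor \lnot q \lor r \lor \lnot \lnot p \lor \lnot q   [double negation]
= (r \land \lnot q) \lor r \lor \lnot q \lor r \lor p \lor \lnot q   [double negation]
= r \lor \lnot q \lor p   [simplify]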